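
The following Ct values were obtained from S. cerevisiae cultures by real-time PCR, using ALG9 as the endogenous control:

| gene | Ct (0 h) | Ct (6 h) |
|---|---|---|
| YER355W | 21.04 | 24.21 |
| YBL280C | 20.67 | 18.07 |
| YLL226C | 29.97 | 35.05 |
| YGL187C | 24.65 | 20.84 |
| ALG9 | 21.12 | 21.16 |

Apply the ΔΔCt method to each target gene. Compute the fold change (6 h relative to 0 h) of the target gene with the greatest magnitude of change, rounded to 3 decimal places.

YER355W: ΔΔCt = (24.21−21.16) − (21.04−21.12) = 3.05 − (-0.08) = 3.13; fold change = 2^-3.13 = 0.114
YBL280C: ΔΔCt = (18.07−21.16) − (20.67−21.12) = -3.09 − (-0.45) = -2.64; fold change = 2^2.64 = 6.233
YLL226C: ΔΔCt = (35.05−21.16) − (29.97−21.12) = 13.89 − 8.85 = 5.04; fold change = 2^-5.04 = 0.030
YGL187C: ΔΔCt = (20.84−21.16) − (24.65−21.12) = -0.32 − 3.53 = -3.85; fold change = 2^3.85 = 14.420
YLL226C has the largest |ΔΔCt| = 5.04.

0.030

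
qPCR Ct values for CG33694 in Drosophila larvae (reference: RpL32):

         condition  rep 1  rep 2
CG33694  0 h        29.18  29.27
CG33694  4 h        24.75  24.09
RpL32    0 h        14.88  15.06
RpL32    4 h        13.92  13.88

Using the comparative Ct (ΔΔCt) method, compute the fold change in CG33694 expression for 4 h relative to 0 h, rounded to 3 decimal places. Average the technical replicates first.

13.315

Mean Ct: CG33694 0 h 29.225; CG33694 4 h 24.420; RpL32 0 h 14.970; RpL32 4 h 13.900
ΔCt(0 h) = 29.225 − 14.970 = 14.255
ΔCt(4 h) = 24.420 − 13.900 = 10.520
ΔΔCt = 10.520 − 14.255 = -3.735
Fold change = 2^(−(-3.735)) = 2^3.735 = 13.3152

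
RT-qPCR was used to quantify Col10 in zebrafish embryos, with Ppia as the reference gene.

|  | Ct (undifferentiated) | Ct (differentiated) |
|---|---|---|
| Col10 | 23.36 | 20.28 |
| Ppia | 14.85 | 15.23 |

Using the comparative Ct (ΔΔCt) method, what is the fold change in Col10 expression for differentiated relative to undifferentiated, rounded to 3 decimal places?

11.004

ΔCt(undifferentiated) = 23.360 − 14.850 = 8.510
ΔCt(differentiated) = 20.280 − 15.230 = 5.050
ΔΔCt = 5.050 − 8.510 = -3.460
Fold change = 2^(−(-3.460)) = 2^3.460 = 11.0043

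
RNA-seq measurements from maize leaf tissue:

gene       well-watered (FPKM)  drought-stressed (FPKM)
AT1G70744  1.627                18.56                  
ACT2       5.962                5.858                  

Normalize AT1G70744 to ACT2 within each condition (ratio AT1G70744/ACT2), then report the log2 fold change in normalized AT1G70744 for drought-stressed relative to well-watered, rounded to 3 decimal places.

3.537

AT1G70744/ACT2 (well-watered) = 1.627 / 5.962 = 0.2729
AT1G70744/ACT2 (drought-stressed) = 18.56 / 5.858 = 3.1683
Fold change = 3.1683 / 0.2729 = 11.6100
log2(11.6100) = 3.5373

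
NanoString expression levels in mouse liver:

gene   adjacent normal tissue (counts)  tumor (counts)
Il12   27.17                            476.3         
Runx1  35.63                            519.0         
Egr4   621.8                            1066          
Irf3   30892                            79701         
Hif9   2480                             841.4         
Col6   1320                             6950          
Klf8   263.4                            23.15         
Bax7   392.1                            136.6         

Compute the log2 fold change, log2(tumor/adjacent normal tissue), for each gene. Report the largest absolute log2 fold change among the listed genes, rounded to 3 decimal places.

4.132

log2(476.3/27.17) = 4.132  (Il12)
log2(519.0/35.63) = 3.865  (Runx1)
log2(1066/621.8) = 0.778  (Egr4)
log2(79701/30892) = 1.367  (Irf3)
log2(841.4/2480) = -1.559  (Hif9)
log2(6950/1320) = 2.396  (Col6)
log2(23.15/263.4) = -3.508  (Klf8)
log2(136.6/392.1) = -1.521  (Bax7)
The largest magnitude belongs to Il12.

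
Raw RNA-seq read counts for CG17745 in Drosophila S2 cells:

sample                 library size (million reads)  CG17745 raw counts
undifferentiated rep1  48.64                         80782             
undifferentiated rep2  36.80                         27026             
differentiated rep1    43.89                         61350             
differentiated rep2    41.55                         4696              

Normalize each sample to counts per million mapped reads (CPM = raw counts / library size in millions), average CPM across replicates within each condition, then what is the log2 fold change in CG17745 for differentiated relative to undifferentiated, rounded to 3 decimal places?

-0.665

CPM(undifferentiated rep1) = 80782 / 48.64 = 1660.8141
CPM(undifferentiated rep2) = 27026 / 36.80 = 734.4022
CPM(differentiated rep1) = 61350 / 43.89 = 1397.8127
CPM(differentiated rep2) = 4696 / 41.55 = 113.0205
mean CPM(undifferentiated) = 1197.6082; mean CPM(differentiated) = 755.4166
Fold change = 755.4166 / 1197.6082 = 0.63077
log2(0.63077) = -0.6648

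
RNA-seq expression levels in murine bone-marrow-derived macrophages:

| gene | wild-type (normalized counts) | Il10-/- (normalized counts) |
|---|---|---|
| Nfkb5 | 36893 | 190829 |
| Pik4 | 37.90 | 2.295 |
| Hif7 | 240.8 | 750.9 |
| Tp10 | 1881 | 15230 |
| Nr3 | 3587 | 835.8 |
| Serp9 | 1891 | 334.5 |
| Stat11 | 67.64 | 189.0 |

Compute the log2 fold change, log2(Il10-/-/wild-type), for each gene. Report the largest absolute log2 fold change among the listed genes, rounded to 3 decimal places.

log2(190829/36893) = 2.371  (Nfkb5)
log2(2.295/37.90) = -4.046  (Pik4)
log2(750.9/240.8) = 1.641  (Hif7)
log2(15230/1881) = 3.017  (Tp10)
log2(835.8/3587) = -2.102  (Nr3)
log2(334.5/1891) = -2.499  (Serp9)
log2(189.0/67.64) = 1.482  (Stat11)
The largest magnitude belongs to Pik4.

4.046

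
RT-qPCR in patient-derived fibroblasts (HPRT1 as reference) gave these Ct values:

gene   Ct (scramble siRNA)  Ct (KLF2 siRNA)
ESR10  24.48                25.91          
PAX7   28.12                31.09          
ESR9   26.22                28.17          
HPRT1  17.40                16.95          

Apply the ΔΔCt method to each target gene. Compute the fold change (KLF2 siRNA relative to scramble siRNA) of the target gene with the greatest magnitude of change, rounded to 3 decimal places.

ESR10: ΔΔCt = (25.91−16.95) − (24.48−17.40) = 8.96 − 7.08 = 1.88; fold change = 2^-1.88 = 0.272
PAX7: ΔΔCt = (31.09−16.95) − (28.12−17.40) = 14.14 − 10.72 = 3.42; fold change = 2^-3.42 = 0.093
ESR9: ΔΔCt = (28.17−16.95) − (26.22−17.40) = 11.22 − 8.82 = 2.40; fold change = 2^-2.40 = 0.189
PAX7 has the largest |ΔΔCt| = 3.42.

0.093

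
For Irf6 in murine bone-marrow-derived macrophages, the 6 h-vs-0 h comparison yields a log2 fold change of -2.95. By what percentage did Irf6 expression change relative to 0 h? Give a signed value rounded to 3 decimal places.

Fold change = 2^(-2.95) = 0.1294
Percent change = (FC − 1) × 100% = (0.1294 − 1) × 100 = -87.059%

-87.059%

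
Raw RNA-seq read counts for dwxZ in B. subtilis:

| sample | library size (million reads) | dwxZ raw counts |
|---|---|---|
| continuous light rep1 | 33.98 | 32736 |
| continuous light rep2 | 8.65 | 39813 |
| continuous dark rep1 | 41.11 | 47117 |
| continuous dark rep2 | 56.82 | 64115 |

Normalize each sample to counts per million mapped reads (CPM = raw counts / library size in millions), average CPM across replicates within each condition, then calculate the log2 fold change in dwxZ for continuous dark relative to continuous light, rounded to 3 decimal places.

-1.291

CPM(continuous light rep1) = 32736 / 33.98 = 963.3902
CPM(continuous light rep2) = 39813 / 8.65 = 4602.6590
CPM(continuous dark rep1) = 47117 / 41.11 = 1146.1202
CPM(continuous dark rep2) = 64115 / 56.82 = 1128.3879
mean CPM(continuous light) = 2783.0246; mean CPM(continuous dark) = 1137.2540
Fold change = 1137.2540 / 2783.0246 = 0.40864
log2(0.40864) = -1.2911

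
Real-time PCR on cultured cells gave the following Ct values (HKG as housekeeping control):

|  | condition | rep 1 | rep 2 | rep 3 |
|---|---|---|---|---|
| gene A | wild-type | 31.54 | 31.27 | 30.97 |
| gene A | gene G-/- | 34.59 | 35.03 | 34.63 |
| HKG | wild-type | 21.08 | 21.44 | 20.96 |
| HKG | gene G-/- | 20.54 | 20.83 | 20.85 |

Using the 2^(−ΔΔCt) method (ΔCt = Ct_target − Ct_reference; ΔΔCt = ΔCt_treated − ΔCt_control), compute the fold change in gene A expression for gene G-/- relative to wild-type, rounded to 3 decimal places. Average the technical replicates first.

0.067

Mean Ct: gene A wild-type 31.260; gene A gene G-/- 34.750; HKG wild-type 21.160; HKG gene G-/- 20.740
ΔCt(wild-type) = 31.260 − 21.160 = 10.100
ΔCt(gene G-/-) = 34.750 − 20.740 = 14.010
ΔΔCt = 14.010 − 10.100 = 3.910
Fold change = 2^(−3.910) = 0.0665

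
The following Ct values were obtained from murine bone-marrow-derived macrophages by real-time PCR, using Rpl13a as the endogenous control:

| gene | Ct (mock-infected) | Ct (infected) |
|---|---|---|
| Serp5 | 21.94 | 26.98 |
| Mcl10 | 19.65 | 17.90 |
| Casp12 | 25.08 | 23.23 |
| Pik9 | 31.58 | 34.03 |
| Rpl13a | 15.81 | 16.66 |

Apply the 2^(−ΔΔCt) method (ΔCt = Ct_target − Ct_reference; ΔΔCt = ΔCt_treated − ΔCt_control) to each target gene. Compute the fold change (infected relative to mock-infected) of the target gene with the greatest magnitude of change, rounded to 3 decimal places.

Serp5: ΔΔCt = (26.98−16.66) − (21.94−15.81) = 10.32 − 6.13 = 4.19; fold change = 2^-4.19 = 0.055
Mcl10: ΔΔCt = (17.90−16.66) − (19.65−15.81) = 1.24 − 3.84 = -2.60; fold change = 2^2.60 = 6.063
Casp12: ΔΔCt = (23.23−16.66) − (25.08−15.81) = 6.57 − 9.27 = -2.70; fold change = 2^2.70 = 6.498
Pik9: ΔΔCt = (34.03−16.66) − (31.58−15.81) = 17.37 − 15.77 = 1.60; fold change = 2^-1.60 = 0.330
Serp5 has the largest |ΔΔCt| = 4.19.

0.055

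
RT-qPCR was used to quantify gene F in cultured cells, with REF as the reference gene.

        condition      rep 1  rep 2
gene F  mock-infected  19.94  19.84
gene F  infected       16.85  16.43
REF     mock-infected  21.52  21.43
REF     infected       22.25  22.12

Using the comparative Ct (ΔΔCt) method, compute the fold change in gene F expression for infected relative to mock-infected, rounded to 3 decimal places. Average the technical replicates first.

Mean Ct: gene F mock-infected 19.890; gene F infected 16.640; REF mock-infected 21.475; REF infected 22.185
ΔCt(mock-infected) = 19.890 − 21.475 = -1.585
ΔCt(infected) = 16.640 − 22.185 = -5.545
ΔΔCt = -5.545 − (-1.585) = -3.960
Fold change = 2^(−(-3.960)) = 2^3.960 = 15.5625

15.562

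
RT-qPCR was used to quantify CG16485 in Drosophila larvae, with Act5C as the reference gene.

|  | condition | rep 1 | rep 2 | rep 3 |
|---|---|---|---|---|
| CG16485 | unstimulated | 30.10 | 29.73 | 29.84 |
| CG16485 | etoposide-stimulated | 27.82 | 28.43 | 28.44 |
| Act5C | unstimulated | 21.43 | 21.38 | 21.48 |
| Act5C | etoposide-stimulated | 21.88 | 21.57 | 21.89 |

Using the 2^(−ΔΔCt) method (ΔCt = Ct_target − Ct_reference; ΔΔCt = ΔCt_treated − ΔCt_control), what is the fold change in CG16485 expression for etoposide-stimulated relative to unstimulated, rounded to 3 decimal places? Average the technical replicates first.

Mean Ct: CG16485 unstimulated 29.890; CG16485 etoposide-stimulated 28.230; Act5C unstimulated 21.430; Act5C etoposide-stimulated 21.780
ΔCt(unstimulated) = 29.890 − 21.430 = 8.460
ΔCt(etoposide-stimulated) = 28.230 − 21.780 = 6.450
ΔΔCt = 6.450 − 8.460 = -2.010
Fold change = 2^(−(-2.010)) = 2^2.010 = 4.0278

4.028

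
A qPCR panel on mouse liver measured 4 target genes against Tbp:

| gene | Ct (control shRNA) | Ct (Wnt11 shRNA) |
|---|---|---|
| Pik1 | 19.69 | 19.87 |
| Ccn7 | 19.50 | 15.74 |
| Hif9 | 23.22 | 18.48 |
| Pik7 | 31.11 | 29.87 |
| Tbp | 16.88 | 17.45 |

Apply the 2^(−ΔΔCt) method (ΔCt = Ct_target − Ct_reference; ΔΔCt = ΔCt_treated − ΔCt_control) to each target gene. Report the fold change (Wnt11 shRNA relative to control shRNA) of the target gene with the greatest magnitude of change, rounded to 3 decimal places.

39.671

Pik1: ΔΔCt = (19.87−17.45) − (19.69−16.88) = 2.42 − 2.81 = -0.39; fold change = 2^0.39 = 1.310
Ccn7: ΔΔCt = (15.74−17.45) − (19.50−16.88) = -1.71 − 2.62 = -4.33; fold change = 2^4.33 = 20.112
Hif9: ΔΔCt = (18.48−17.45) − (23.22−16.88) = 1.03 − 6.34 = -5.31; fold change = 2^5.31 = 39.671
Pik7: ΔΔCt = (29.87−17.45) − (31.11−16.88) = 12.42 − 14.23 = -1.81; fold change = 2^1.81 = 3.506
Hif9 has the largest |ΔΔCt| = 5.31.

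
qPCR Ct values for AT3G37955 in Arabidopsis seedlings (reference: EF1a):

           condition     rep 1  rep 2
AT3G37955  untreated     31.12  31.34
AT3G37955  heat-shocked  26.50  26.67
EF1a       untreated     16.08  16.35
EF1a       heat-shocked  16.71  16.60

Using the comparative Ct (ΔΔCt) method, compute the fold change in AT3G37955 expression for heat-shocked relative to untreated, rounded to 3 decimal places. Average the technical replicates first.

33.942

Mean Ct: AT3G37955 untreated 31.230; AT3G37955 heat-shocked 26.585; EF1a untreated 16.215; EF1a heat-shocked 16.655
ΔCt(untreated) = 31.230 − 16.215 = 15.015
ΔCt(heat-shocked) = 26.585 − 16.655 = 9.930
ΔΔCt = 9.930 − 15.015 = -5.085
Fold change = 2^(−(-5.085)) = 2^5.085 = 33.9420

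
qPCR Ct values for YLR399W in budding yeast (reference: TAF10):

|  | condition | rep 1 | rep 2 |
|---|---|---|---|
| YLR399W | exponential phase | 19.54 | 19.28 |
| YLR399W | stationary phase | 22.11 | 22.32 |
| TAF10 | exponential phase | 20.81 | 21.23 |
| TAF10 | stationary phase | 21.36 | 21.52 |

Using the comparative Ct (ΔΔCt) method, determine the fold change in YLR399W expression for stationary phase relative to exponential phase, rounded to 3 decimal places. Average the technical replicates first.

Mean Ct: YLR399W exponential phase 19.410; YLR399W stationary phase 22.215; TAF10 exponential phase 21.020; TAF10 stationary phase 21.440
ΔCt(exponential phase) = 19.410 − 21.020 = -1.610
ΔCt(stationary phase) = 22.215 − 21.440 = 0.775
ΔΔCt = 0.775 − (-1.610) = 2.385
Fold change = 2^(−2.385) = 0.1914

0.191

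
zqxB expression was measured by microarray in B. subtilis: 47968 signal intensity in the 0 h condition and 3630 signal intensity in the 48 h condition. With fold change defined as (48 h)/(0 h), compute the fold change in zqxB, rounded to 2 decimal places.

0.08

Fold change = 3630 / 47968 = 0.076
zqxB is downregulated.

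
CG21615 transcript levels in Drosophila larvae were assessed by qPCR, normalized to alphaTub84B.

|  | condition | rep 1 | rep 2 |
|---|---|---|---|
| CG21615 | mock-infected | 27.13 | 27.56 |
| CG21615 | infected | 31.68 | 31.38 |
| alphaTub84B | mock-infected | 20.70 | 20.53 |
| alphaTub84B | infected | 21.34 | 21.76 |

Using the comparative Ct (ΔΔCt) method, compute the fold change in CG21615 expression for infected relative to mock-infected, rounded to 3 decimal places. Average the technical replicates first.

Mean Ct: CG21615 mock-infected 27.345; CG21615 infected 31.530; alphaTub84B mock-infected 20.615; alphaTub84B infected 21.550
ΔCt(mock-infected) = 27.345 − 20.615 = 6.730
ΔCt(infected) = 31.530 − 21.550 = 9.980
ΔΔCt = 9.980 − 6.730 = 3.250
Fold change = 2^(−3.250) = 0.1051

0.105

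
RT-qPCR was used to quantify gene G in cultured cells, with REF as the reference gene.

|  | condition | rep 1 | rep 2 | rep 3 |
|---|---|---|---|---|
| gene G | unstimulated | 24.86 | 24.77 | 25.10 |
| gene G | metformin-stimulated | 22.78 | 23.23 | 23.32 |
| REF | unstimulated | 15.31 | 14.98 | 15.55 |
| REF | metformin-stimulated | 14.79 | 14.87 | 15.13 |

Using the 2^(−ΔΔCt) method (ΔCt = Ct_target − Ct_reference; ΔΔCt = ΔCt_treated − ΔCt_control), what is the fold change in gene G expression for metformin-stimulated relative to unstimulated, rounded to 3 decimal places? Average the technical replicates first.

Mean Ct: gene G unstimulated 24.910; gene G metformin-stimulated 23.110; REF unstimulated 15.280; REF metformin-stimulated 14.930
ΔCt(unstimulated) = 24.910 − 15.280 = 9.630
ΔCt(metformin-stimulated) = 23.110 − 14.930 = 8.180
ΔΔCt = 8.180 − 9.630 = -1.450
Fold change = 2^(−(-1.450)) = 2^1.450 = 2.7321

2.732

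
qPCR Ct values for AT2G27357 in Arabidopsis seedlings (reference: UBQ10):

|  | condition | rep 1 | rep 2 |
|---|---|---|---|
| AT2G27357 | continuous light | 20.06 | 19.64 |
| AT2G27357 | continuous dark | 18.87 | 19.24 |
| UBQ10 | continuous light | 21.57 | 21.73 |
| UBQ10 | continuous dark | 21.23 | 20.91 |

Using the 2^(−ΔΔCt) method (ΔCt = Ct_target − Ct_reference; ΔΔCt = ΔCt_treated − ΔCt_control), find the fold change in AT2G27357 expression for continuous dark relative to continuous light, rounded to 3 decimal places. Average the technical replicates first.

1.161

Mean Ct: AT2G27357 continuous light 19.850; AT2G27357 continuous dark 19.055; UBQ10 continuous light 21.650; UBQ10 continuous dark 21.070
ΔCt(continuous light) = 19.850 − 21.650 = -1.800
ΔCt(continuous dark) = 19.055 − 21.070 = -2.015
ΔΔCt = -2.015 − (-1.800) = -0.215
Fold change = 2^(−(-0.215)) = 2^0.215 = 1.1607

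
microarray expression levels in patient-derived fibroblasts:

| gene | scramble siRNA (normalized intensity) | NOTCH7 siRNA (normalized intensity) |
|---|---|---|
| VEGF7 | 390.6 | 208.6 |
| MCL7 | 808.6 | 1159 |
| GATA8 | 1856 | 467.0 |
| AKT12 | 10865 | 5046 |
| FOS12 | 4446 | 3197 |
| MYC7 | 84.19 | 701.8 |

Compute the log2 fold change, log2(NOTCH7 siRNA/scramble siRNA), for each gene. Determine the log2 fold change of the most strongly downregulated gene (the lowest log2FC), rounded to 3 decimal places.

log2(208.6/390.6) = -0.905  (VEGF7)
log2(1159/808.6) = 0.519  (MCL7)
log2(467.0/1856) = -1.991  (GATA8)
log2(5046/10865) = -1.106  (AKT12)
log2(3197/4446) = -0.476  (FOS12)
log2(701.8/84.19) = 3.059  (MYC7)
GATA8 is most strongly downregulated.

-1.991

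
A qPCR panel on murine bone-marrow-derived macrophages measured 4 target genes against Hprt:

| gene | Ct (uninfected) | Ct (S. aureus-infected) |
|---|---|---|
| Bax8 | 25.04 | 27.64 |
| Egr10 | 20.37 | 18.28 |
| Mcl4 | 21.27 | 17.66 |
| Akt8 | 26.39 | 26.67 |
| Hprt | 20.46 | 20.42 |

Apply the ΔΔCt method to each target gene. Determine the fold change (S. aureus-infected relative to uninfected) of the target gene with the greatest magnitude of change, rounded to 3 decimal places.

11.876

Bax8: ΔΔCt = (27.64−20.42) − (25.04−20.46) = 7.22 − 4.58 = 2.64; fold change = 2^-2.64 = 0.160
Egr10: ΔΔCt = (18.28−20.42) − (20.37−20.46) = -2.14 − (-0.09) = -2.05; fold change = 2^2.05 = 4.141
Mcl4: ΔΔCt = (17.66−20.42) − (21.27−20.46) = -2.76 − 0.81 = -3.57; fold change = 2^3.57 = 11.876
Akt8: ΔΔCt = (26.67−20.42) − (26.39−20.46) = 6.25 − 5.93 = 0.32; fold change = 2^-0.32 = 0.801
Mcl4 has the largest |ΔΔCt| = 3.57.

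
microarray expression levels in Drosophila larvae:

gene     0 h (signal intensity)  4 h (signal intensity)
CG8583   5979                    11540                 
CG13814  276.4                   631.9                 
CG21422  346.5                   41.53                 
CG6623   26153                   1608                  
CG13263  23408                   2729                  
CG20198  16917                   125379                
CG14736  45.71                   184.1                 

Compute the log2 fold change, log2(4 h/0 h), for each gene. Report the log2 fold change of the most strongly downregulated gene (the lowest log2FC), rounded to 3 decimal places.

log2(11540/5979) = 0.949  (CG8583)
log2(631.9/276.4) = 1.193  (CG13814)
log2(41.53/346.5) = -3.061  (CG21422)
log2(1608/26153) = -4.024  (CG6623)
log2(2729/23408) = -3.101  (CG13263)
log2(125379/16917) = 2.890  (CG20198)
log2(184.1/45.71) = 2.010  (CG14736)
CG6623 is most strongly downregulated.

-4.024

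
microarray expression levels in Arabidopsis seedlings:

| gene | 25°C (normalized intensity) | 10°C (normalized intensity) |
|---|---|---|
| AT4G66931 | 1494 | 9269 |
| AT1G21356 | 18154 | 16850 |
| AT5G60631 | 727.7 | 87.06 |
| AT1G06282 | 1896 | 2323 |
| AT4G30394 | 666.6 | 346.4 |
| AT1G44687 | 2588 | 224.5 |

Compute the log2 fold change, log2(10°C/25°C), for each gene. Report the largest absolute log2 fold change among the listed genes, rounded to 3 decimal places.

3.527

log2(9269/1494) = 2.633  (AT4G66931)
log2(16850/18154) = -0.108  (AT1G21356)
log2(87.06/727.7) = -3.063  (AT5G60631)
log2(2323/1896) = 0.293  (AT1G06282)
log2(346.4/666.6) = -0.944  (AT4G30394)
log2(224.5/2588) = -3.527  (AT1G44687)
The largest magnitude belongs to AT1G44687.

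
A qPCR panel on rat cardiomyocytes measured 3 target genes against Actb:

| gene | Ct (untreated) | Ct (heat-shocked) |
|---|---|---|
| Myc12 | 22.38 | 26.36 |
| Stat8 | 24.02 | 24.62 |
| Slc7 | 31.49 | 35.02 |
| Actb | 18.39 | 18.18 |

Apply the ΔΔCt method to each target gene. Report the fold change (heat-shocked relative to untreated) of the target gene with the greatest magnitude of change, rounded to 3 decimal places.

0.055

Myc12: ΔΔCt = (26.36−18.18) − (22.38−18.39) = 8.18 − 3.99 = 4.19; fold change = 2^-4.19 = 0.055
Stat8: ΔΔCt = (24.62−18.18) − (24.02−18.39) = 6.44 − 5.63 = 0.81; fold change = 2^-0.81 = 0.570
Slc7: ΔΔCt = (35.02−18.18) − (31.49−18.39) = 16.84 − 13.10 = 3.74; fold change = 2^-3.74 = 0.075
Myc12 has the largest |ΔΔCt| = 4.19.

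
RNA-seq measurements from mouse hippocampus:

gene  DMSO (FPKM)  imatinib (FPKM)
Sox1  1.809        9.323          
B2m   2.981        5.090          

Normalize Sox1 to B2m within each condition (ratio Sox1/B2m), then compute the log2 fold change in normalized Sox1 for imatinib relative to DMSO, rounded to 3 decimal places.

1.594

Sox1/B2m (DMSO) = 1.809 / 2.981 = 0.60684
Sox1/B2m (imatinib) = 9.323 / 5.090 = 1.8316
Fold change = 1.8316 / 0.60684 = 3.0183
log2(3.0183) = 1.5937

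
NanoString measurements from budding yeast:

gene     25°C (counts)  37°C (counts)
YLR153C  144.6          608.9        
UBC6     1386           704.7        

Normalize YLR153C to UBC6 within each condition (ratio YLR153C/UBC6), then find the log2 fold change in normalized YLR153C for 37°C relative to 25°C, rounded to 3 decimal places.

YLR153C/UBC6 (25°C) = 144.6 / 1386 = 0.10433
YLR153C/UBC6 (37°C) = 608.9 / 704.7 = 0.86406
Fold change = 0.86406 / 0.10433 = 8.2820
log2(8.2820) = 3.0500

3.050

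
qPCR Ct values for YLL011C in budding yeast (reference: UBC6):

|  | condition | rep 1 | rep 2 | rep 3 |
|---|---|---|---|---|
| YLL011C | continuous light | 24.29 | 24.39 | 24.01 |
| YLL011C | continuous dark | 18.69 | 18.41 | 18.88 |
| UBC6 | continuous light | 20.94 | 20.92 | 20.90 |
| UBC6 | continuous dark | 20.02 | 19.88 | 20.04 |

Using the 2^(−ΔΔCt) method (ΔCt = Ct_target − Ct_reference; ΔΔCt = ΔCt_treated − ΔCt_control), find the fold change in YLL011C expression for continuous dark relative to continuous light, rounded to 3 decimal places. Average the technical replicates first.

Mean Ct: YLL011C continuous light 24.230; YLL011C continuous dark 18.660; UBC6 continuous light 20.920; UBC6 continuous dark 19.980
ΔCt(continuous light) = 24.230 − 20.920 = 3.310
ΔCt(continuous dark) = 18.660 − 19.980 = -1.320
ΔΔCt = -1.320 − 3.310 = -4.630
Fold change = 2^(−(-4.630)) = 2^4.630 = 24.7610

24.761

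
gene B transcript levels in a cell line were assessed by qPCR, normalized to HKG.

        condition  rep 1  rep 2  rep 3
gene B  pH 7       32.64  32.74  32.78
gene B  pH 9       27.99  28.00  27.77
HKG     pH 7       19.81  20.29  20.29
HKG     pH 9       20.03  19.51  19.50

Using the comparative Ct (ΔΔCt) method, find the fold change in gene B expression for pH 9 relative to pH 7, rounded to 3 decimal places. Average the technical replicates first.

Mean Ct: gene B pH 7 32.720; gene B pH 9 27.920; HKG pH 7 20.130; HKG pH 9 19.680
ΔCt(pH 7) = 32.720 − 20.130 = 12.590
ΔCt(pH 9) = 27.920 − 19.680 = 8.240
ΔΔCt = 8.240 − 12.590 = -4.350
Fold change = 2^(−(-4.350)) = 2^4.350 = 20.3930

20.393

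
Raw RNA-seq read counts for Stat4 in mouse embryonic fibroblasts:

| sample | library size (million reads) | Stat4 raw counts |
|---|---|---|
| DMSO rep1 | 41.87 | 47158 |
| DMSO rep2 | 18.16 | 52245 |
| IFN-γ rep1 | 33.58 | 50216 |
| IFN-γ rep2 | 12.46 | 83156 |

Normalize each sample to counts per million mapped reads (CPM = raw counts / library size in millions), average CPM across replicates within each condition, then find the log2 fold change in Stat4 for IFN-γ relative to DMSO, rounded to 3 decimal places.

1.029

CPM(DMSO rep1) = 47158 / 41.87 = 1126.2957
CPM(DMSO rep2) = 52245 / 18.16 = 2876.9273
CPM(IFN-γ rep1) = 50216 / 33.58 = 1495.4139
CPM(IFN-γ rep2) = 83156 / 12.46 = 6673.8363
mean CPM(DMSO) = 2001.6115; mean CPM(IFN-γ) = 4084.6251
Fold change = 4084.6251 / 2001.6115 = 2.04067
log2(2.04067) = 1.0290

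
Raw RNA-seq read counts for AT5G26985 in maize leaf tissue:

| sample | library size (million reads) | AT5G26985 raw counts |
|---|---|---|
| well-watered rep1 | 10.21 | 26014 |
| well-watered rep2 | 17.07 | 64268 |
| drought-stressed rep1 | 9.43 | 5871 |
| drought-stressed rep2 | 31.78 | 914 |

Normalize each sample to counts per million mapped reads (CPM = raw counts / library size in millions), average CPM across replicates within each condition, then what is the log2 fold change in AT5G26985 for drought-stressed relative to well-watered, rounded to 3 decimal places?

-3.277

CPM(well-watered rep1) = 26014 / 10.21 = 2547.8942
CPM(well-watered rep2) = 64268 / 17.07 = 3764.9678
CPM(drought-stressed rep1) = 5871 / 9.43 = 622.5875
CPM(drought-stressed rep2) = 914 / 31.78 = 28.7602
mean CPM(well-watered) = 3156.4310; mean CPM(drought-stressed) = 325.6739
Fold change = 325.6739 / 3156.4310 = 0.10318
log2(0.10318) = -3.2768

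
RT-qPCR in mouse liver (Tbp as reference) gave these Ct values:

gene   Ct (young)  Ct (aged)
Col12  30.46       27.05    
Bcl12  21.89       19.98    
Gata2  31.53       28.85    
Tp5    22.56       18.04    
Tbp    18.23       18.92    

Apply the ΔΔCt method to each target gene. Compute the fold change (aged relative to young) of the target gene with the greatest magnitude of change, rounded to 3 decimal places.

37.014

Col12: ΔΔCt = (27.05−18.92) − (30.46−18.23) = 8.13 − 12.23 = -4.10; fold change = 2^4.10 = 17.148
Bcl12: ΔΔCt = (19.98−18.92) − (21.89−18.23) = 1.06 − 3.66 = -2.60; fold change = 2^2.60 = 6.063
Gata2: ΔΔCt = (28.85−18.92) − (31.53−18.23) = 9.93 − 13.30 = -3.37; fold change = 2^3.37 = 10.339
Tp5: ΔΔCt = (18.04−18.92) − (22.56−18.23) = -0.88 − 4.33 = -5.21; fold change = 2^5.21 = 37.014
Tp5 has the largest |ΔΔCt| = 5.21.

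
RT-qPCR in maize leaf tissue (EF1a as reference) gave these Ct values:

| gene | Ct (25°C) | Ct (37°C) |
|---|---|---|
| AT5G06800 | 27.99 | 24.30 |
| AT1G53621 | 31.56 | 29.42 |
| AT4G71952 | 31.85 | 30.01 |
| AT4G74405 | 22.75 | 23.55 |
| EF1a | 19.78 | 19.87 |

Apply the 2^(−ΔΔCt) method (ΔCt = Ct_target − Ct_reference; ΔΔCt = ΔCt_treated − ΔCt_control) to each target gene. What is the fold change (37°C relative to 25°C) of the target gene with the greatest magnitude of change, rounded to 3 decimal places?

AT5G06800: ΔΔCt = (24.30−19.87) − (27.99−19.78) = 4.43 − 8.21 = -3.78; fold change = 2^3.78 = 13.737
AT1G53621: ΔΔCt = (29.42−19.87) − (31.56−19.78) = 9.55 − 11.78 = -2.23; fold change = 2^2.23 = 4.691
AT4G71952: ΔΔCt = (30.01−19.87) − (31.85−19.78) = 10.14 − 12.07 = -1.93; fold change = 2^1.93 = 3.811
AT4G74405: ΔΔCt = (23.55−19.87) − (22.75−19.78) = 3.68 − 2.97 = 0.71; fold change = 2^-0.71 = 0.611
AT5G06800 has the largest |ΔΔCt| = 3.78.

13.737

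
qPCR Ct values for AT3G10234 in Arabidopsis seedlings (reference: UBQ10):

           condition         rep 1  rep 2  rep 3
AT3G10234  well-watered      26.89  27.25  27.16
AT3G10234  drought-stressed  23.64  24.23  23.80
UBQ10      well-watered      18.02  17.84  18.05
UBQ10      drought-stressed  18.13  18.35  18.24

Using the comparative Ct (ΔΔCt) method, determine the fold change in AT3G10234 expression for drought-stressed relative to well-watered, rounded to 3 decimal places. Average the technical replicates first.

11.158

Mean Ct: AT3G10234 well-watered 27.100; AT3G10234 drought-stressed 23.890; UBQ10 well-watered 17.970; UBQ10 drought-stressed 18.240
ΔCt(well-watered) = 27.100 − 17.970 = 9.130
ΔCt(drought-stressed) = 23.890 − 18.240 = 5.650
ΔΔCt = 5.650 − 9.130 = -3.480
Fold change = 2^(−(-3.480)) = 2^3.480 = 11.1579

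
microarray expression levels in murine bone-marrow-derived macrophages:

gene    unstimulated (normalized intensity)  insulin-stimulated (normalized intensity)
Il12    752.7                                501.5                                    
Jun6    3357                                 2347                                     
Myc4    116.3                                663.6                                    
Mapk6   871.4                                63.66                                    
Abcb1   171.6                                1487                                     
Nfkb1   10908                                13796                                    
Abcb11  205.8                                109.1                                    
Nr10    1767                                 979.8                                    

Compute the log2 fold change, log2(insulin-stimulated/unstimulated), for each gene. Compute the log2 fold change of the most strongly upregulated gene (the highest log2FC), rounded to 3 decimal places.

3.115

log2(501.5/752.7) = -0.586  (Il12)
log2(2347/3357) = -0.516  (Jun6)
log2(663.6/116.3) = 2.512  (Myc4)
log2(63.66/871.4) = -3.775  (Mapk6)
log2(1487/171.6) = 3.115  (Abcb1)
log2(13796/10908) = 0.339  (Nfkb1)
log2(109.1/205.8) = -0.916  (Abcb11)
log2(979.8/1767) = -0.851  (Nr10)
Abcb1 is most strongly upregulated.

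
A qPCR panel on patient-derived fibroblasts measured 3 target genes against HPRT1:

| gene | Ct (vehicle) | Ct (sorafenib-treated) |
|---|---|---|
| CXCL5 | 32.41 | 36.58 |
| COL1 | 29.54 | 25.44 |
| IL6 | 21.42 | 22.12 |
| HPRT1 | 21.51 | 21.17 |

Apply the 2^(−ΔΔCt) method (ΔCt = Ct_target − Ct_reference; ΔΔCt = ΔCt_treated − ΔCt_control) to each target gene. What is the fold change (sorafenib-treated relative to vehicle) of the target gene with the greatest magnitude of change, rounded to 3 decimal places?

CXCL5: ΔΔCt = (36.58−21.17) − (32.41−21.51) = 15.41 − 10.90 = 4.51; fold change = 2^-4.51 = 0.044
COL1: ΔΔCt = (25.44−21.17) − (29.54−21.51) = 4.27 − 8.03 = -3.76; fold change = 2^3.76 = 13.548
IL6: ΔΔCt = (22.12−21.17) − (21.42−21.51) = 0.95 − (-0.09) = 1.04; fold change = 2^-1.04 = 0.486
CXCL5 has the largest |ΔΔCt| = 4.51.

0.044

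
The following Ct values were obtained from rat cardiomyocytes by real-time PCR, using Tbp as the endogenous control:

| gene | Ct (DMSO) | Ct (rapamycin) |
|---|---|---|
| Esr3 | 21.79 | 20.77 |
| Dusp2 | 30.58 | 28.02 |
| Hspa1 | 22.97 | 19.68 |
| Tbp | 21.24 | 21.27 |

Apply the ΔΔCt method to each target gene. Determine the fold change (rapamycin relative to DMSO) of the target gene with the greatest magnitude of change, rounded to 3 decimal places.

Esr3: ΔΔCt = (20.77−21.27) − (21.79−21.24) = -0.50 − 0.55 = -1.05; fold change = 2^1.05 = 2.071
Dusp2: ΔΔCt = (28.02−21.27) − (30.58−21.24) = 6.75 − 9.34 = -2.59; fold change = 2^2.59 = 6.021
Hspa1: ΔΔCt = (19.68−21.27) − (22.97−21.24) = -1.59 − 1.73 = -3.32; fold change = 2^3.32 = 9.987
Hspa1 has the largest |ΔΔCt| = 3.32.

9.987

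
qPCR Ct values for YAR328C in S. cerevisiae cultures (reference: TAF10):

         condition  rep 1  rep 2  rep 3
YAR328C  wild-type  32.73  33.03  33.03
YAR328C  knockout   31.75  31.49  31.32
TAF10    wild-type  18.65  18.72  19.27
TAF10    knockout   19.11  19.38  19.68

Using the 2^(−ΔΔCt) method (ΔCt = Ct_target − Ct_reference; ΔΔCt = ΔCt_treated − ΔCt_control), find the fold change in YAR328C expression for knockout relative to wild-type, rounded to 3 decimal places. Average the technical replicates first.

Mean Ct: YAR328C wild-type 32.930; YAR328C knockout 31.520; TAF10 wild-type 18.880; TAF10 knockout 19.390
ΔCt(wild-type) = 32.930 − 18.880 = 14.050
ΔCt(knockout) = 31.520 − 19.390 = 12.130
ΔΔCt = 12.130 − 14.050 = -1.920
Fold change = 2^(−(-1.920)) = 2^1.920 = 3.7842

3.784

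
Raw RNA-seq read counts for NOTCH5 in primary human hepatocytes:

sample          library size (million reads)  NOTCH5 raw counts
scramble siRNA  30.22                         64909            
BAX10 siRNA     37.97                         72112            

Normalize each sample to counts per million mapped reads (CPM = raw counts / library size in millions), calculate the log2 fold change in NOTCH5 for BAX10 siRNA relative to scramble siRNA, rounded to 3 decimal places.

-0.178

CPM(scramble siRNA) = 64909 / 30.22 = 2147.8822
CPM(BAX10 siRNA) = 72112 / 37.97 = 1899.1836
Fold change = 1899.1836 / 2147.8822 = 0.88421
log2(0.88421) = -0.1775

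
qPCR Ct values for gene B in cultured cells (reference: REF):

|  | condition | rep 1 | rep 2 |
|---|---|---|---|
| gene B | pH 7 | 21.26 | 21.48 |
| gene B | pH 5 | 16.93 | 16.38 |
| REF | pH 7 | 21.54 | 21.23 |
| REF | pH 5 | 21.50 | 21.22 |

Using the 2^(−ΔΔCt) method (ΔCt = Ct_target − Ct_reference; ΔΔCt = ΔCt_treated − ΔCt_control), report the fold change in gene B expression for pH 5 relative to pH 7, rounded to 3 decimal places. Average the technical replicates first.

Mean Ct: gene B pH 7 21.370; gene B pH 5 16.655; REF pH 7 21.385; REF pH 5 21.360
ΔCt(pH 7) = 21.370 − 21.385 = -0.015
ΔCt(pH 5) = 16.655 − 21.360 = -4.705
ΔΔCt = -4.705 − (-0.015) = -4.690
Fold change = 2^(−(-4.690)) = 2^4.690 = 25.8125

25.813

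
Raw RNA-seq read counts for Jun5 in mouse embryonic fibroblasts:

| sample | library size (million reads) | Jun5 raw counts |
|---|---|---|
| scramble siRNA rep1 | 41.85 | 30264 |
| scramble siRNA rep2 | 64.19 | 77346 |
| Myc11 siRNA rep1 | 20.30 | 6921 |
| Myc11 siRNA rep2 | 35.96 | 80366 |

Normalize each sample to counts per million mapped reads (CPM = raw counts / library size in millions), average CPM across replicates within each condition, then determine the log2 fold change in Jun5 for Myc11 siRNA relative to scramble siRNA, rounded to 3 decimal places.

0.418

CPM(scramble siRNA rep1) = 30264 / 41.85 = 723.1541
CPM(scramble siRNA rep2) = 77346 / 64.19 = 1204.9540
CPM(Myc11 siRNA rep1) = 6921 / 20.30 = 340.9360
CPM(Myc11 siRNA rep2) = 80366 / 35.96 = 2234.8721
mean CPM(scramble siRNA) = 964.0541; mean CPM(Myc11 siRNA) = 1287.9040
Fold change = 1287.9040 / 964.0541 = 1.33593
log2(1.33593) = 0.4178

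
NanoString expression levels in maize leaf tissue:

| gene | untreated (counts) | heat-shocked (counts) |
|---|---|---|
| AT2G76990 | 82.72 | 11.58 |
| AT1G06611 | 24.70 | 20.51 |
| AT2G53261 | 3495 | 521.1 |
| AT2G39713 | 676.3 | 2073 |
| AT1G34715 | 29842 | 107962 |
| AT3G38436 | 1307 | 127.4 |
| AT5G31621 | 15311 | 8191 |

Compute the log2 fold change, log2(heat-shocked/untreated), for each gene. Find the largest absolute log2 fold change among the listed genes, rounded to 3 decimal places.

log2(11.58/82.72) = -2.837  (AT2G76990)
log2(20.51/24.70) = -0.268  (AT1G06611)
log2(521.1/3495) = -2.746  (AT2G53261)
log2(2073/676.3) = 1.616  (AT2G39713)
log2(107962/29842) = 1.855  (AT1G34715)
log2(127.4/1307) = -3.359  (AT3G38436)
log2(8191/15311) = -0.902  (AT5G31621)
The largest magnitude belongs to AT3G38436.

3.359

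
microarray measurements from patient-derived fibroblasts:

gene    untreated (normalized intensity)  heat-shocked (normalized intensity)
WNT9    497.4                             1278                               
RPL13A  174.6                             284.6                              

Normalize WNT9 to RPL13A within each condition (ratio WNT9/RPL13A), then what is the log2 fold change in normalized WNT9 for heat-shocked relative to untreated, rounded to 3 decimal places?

0.657

WNT9/RPL13A (untreated) = 497.4 / 174.6 = 2.8488
WNT9/RPL13A (heat-shocked) = 1278 / 284.6 = 4.4905
Fold change = 4.4905 / 2.8488 = 1.5763
log2(1.5763) = 0.6565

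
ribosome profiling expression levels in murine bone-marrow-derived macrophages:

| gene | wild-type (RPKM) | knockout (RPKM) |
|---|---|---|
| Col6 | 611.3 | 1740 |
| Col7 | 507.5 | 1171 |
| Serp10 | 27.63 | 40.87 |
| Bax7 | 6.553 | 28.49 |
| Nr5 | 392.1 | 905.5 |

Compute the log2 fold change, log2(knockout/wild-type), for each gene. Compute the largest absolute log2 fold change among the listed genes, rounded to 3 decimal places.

2.120

log2(1740/611.3) = 1.509  (Col6)
log2(1171/507.5) = 1.206  (Col7)
log2(40.87/27.63) = 0.565  (Serp10)
log2(28.49/6.553) = 2.120  (Bax7)
log2(905.5/392.1) = 1.207  (Nr5)
The largest magnitude belongs to Bax7.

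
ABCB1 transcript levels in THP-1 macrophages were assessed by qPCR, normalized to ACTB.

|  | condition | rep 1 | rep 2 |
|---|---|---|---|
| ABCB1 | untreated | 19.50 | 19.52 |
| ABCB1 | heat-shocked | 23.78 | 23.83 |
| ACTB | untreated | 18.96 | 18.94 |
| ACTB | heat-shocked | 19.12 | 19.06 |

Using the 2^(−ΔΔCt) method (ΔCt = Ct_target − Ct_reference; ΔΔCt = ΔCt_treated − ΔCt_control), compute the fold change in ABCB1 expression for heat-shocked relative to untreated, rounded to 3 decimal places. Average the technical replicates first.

Mean Ct: ABCB1 untreated 19.510; ABCB1 heat-shocked 23.805; ACTB untreated 18.950; ACTB heat-shocked 19.090
ΔCt(untreated) = 19.510 − 18.950 = 0.560
ΔCt(heat-shocked) = 23.805 − 19.090 = 4.715
ΔΔCt = 4.715 − 0.560 = 4.155
Fold change = 2^(−4.155) = 0.0561

0.056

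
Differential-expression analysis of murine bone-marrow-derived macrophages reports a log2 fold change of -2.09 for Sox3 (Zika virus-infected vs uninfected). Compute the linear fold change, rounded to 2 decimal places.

0.23

Fold change = 2^(-2.09) = 0.235
That is, Sox3 drops to 23.5% of the uninfected level.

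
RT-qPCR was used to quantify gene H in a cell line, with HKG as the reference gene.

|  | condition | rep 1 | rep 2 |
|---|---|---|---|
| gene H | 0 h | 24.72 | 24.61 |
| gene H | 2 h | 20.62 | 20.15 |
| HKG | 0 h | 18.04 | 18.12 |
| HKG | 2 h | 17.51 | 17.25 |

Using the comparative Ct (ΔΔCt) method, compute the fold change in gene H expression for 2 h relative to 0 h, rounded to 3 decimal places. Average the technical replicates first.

11.959

Mean Ct: gene H 0 h 24.665; gene H 2 h 20.385; HKG 0 h 18.080; HKG 2 h 17.380
ΔCt(0 h) = 24.665 − 18.080 = 6.585
ΔCt(2 h) = 20.385 − 17.380 = 3.005
ΔΔCt = 3.005 − 6.585 = -3.580
Fold change = 2^(−(-3.580)) = 2^3.580 = 11.9588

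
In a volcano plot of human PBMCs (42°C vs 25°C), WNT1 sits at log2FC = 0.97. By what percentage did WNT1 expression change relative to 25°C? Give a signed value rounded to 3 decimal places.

Fold change = 2^(0.97) = 1.9588
Percent change = (FC − 1) × 100% = (1.9588 − 1) × 100 = 95.884%

95.884%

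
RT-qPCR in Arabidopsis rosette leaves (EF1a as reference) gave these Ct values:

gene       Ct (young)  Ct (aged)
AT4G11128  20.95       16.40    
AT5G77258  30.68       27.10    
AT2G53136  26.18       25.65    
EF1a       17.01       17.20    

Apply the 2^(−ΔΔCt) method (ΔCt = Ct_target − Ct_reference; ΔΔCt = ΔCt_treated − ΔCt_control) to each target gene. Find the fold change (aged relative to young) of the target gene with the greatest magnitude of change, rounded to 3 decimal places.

AT4G11128: ΔΔCt = (16.40−17.20) − (20.95−17.01) = -0.80 − 3.94 = -4.74; fold change = 2^4.74 = 26.723
AT5G77258: ΔΔCt = (27.10−17.20) − (30.68−17.01) = 9.90 − 13.67 = -3.77; fold change = 2^3.77 = 13.642
AT2G53136: ΔΔCt = (25.65−17.20) − (26.18−17.01) = 8.45 − 9.17 = -0.72; fold change = 2^0.72 = 1.647
AT4G11128 has the largest |ΔΔCt| = 4.74.

26.723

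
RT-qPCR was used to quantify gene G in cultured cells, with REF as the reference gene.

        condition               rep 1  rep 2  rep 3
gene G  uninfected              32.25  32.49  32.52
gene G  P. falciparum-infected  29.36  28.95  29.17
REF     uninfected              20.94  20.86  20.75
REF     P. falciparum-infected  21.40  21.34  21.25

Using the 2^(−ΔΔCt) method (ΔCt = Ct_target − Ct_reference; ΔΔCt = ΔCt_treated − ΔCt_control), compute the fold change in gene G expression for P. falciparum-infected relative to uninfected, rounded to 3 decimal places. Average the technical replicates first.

13.361

Mean Ct: gene G uninfected 32.420; gene G P. falciparum-infected 29.160; REF uninfected 20.850; REF P. falciparum-infected 21.330
ΔCt(uninfected) = 32.420 − 20.850 = 11.570
ΔCt(P. falciparum-infected) = 29.160 − 21.330 = 7.830
ΔΔCt = 7.830 − 11.570 = -3.740
Fold change = 2^(−(-3.740)) = 2^3.740 = 13.3614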